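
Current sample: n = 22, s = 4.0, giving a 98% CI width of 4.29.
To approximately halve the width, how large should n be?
n ≈ 88

CI width ∝ 1/√n
To reduce width by factor 2, need √n to grow by 2 → need 2² = 4 times as many samples.

Current: n = 22, width = 4.29
New: n = 88, width ≈ 2.02

Width reduced by factor of 4.29/2.02 = 2.12.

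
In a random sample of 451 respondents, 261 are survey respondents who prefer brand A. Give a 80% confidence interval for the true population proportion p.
(0.549, 0.609)

Proportion CI:
p̂ = 261/451 = 0.57871
SE = √(p̂(1-p̂)/n) = √(0.57871 · 0.42129 / 451) = 0.02325

z* = 1.282
Margin = z* · SE = 1.282 · 0.02325 = 0.0298

CI: 0.57871 ± 0.0298 = (0.549, 0.609)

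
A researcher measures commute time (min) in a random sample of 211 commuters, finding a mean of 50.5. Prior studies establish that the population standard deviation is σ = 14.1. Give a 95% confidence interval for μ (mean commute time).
(48.60, 52.40)

z-interval (σ known):
z* = 1.960 for 95% confidence

Margin of error = z* · σ/√n = 1.960 · 14.1/√211 = 1.90

CI: (50.5 - 1.90, 50.5 + 1.90) = (48.60, 52.40)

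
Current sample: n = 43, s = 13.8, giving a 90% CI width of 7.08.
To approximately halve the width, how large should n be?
n ≈ 172

CI width ∝ 1/√n
To reduce width by factor 2, need √n to grow by 2 → need 2² = 4 times as many samples.

Current: n = 43, width = 7.08
New: n = 172, width ≈ 3.48

Width reduced by factor of 7.08/3.48 = 2.03.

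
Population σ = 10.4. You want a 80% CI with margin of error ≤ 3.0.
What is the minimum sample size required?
n ≥ 20

For margin E ≤ 3.0:
n ≥ (z* · σ / E)²
n ≥ (1.282 · 10.4 / 3.0)²
n ≥ 19.75

Minimum n = 20 (rounding up)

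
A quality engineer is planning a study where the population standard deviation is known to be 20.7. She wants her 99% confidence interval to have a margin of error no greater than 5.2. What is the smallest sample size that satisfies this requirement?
n ≥ 106

For margin E ≤ 5.2:
n ≥ (z* · σ / E)²
n ≥ (2.576 · 20.7 / 5.2)²
n ≥ 105.15

Minimum n = 106 (rounding up)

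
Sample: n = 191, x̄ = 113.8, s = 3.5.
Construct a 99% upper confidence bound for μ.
μ ≤ 114.39

Upper bound (one-sided):
t* = 2.346 (one-sided for 99%)
Upper bound = x̄ + t* · s/√n = 113.8 + 2.346 · 3.5/√191 = 114.39

We are 99% confident that μ ≤ 114.39.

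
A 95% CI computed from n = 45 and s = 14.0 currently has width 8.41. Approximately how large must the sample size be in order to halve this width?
n ≈ 180

CI width ∝ 1/√n
To reduce width by factor 2, need √n to grow by 2 → need 2² = 4 times as many samples.

Current: n = 45, width = 8.41
New: n = 180, width ≈ 4.12

Width reduced by factor of 8.41/4.12 = 2.04.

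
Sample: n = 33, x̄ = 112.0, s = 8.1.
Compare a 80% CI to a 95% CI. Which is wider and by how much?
95% CI is wider by 2.05

df = 32
80% CI: t* = 1.309, (110.15, 113.85), width = 2 · t* · s/√n = 3.69
95% CI: t* = 2.037, (109.13, 114.87), width = 2 · t* · s/√n = 5.74

The 95% CI is wider by 5.74 - 3.69 = 2.05.
Higher confidence requires a wider interval.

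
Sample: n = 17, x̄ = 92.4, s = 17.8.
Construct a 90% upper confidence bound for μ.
μ ≤ 98.17

Upper bound (one-sided):
t* = 1.337 (one-sided for 90%)
Upper bound = x̄ + t* · s/√n = 92.4 + 1.337 · 17.8/√17 = 98.17

We are 90% confident that μ ≤ 98.17.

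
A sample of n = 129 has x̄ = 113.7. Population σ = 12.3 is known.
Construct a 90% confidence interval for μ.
(111.92, 115.48)

z-interval (σ known):
z* = 1.645 for 90% confidence

Margin of error = z* · σ/√n = 1.645 · 12.3/√129 = 1.78

CI: (113.7 - 1.78, 113.7 + 1.78) = (111.92, 115.48)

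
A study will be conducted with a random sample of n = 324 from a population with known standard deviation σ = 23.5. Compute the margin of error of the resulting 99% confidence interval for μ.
Margin of error = 3.36

Margin of error = z* · σ/√n
= 2.576 · 23.5/√324
= 2.576 · 23.5/18.0000
= 3.36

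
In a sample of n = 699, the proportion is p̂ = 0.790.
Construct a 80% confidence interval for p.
(0.770, 0.810)

Proportion CI:
SE = √(p̂(1-p̂)/n) = √(0.790 · 0.210 / 699) = 0.01541

z* = 1.282
Margin = z* · SE = 1.282 · 0.01541 = 0.0198

CI: 0.790 ± 0.0198 = (0.770, 0.810)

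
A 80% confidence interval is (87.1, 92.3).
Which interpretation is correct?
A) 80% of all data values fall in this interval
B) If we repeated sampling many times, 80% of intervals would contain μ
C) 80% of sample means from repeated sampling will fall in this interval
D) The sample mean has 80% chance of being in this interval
B

A) Wrong — a CI is about the parameter μ, not individual data values.
B) Correct — this is the frequentist long-run coverage interpretation.
C) Wrong — coverage applies to intervals containing μ, not to future x̄ values.
D) Wrong — x̄ is observed and sits in the interval by construction.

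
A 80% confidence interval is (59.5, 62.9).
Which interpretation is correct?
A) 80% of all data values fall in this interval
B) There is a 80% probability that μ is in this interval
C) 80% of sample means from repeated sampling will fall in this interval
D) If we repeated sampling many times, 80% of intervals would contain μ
D

A) Wrong — a CI is about the parameter μ, not individual data values.
B) Wrong — μ is fixed; the randomness lives in the interval, not in μ.
C) Wrong — coverage applies to intervals containing μ, not to future x̄ values.
D) Correct — this is the frequentist long-run coverage interpretation.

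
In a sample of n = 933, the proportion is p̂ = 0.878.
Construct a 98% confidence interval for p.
(0.853, 0.903)

Proportion CI:
SE = √(p̂(1-p̂)/n) = √(0.878 · 0.122 / 933) = 0.01071

z* = 2.326
Margin = z* · SE = 2.326 · 0.01071 = 0.0249

CI: 0.878 ± 0.0249 = (0.853, 0.903)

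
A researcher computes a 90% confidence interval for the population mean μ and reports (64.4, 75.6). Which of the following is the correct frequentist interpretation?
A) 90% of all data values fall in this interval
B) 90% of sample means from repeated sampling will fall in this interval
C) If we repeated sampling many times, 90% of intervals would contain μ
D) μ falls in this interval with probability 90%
C

A) Wrong — a CI is about the parameter μ, not individual data values.
B) Wrong — coverage applies to intervals containing μ, not to future x̄ values.
C) Correct — this is the frequentist long-run coverage interpretation.
D) Wrong — μ is fixed; the randomness lives in the interval, not in μ.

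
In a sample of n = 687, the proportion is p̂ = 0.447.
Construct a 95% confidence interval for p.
(0.410, 0.484)

Proportion CI:
SE = √(p̂(1-p̂)/n) = √(0.447 · 0.553 / 687) = 0.01897

z* = 1.960
Margin = z* · SE = 1.960 · 0.01897 = 0.0372

CI: 0.447 ± 0.0372 = (0.410, 0.484)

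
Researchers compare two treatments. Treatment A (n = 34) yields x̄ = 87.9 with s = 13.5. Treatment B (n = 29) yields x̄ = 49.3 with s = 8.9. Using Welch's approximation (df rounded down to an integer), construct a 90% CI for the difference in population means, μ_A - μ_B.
(33.84, 43.36)

Difference: x̄₁ - x̄₂ = 38.60
SE = √(s₁²/n₁ + s₂²/n₂) = √(13.5²/34 + 8.9²/29) = 2.8446
df = 57.58 → 57 (Welch–Satterthwaite, rounded down)
t* = 1.672

CI: 38.60 ± 1.672 · 2.8446 = 38.60 ± 4.76 = (33.84, 43.36)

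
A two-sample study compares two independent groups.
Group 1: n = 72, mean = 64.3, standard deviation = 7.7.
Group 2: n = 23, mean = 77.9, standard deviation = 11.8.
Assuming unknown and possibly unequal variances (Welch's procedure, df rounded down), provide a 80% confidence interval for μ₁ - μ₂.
(-17.04, -10.16)

Difference: x̄₁ - x̄₂ = -13.60
SE = √(s₁²/n₁ + s₂²/n₂) = √(7.7²/72 + 11.8²/23) = 2.6225
df = 28.23 → 28 (Welch–Satterthwaite, rounded down)
t* = 1.313

CI: -13.60 ± 1.313 · 2.6225 = -13.60 ± 3.44 = (-17.04, -10.16)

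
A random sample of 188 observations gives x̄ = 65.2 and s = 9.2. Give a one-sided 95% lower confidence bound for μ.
μ ≥ 64.09

Lower bound (one-sided):
t* = 1.653 (one-sided for 95%)
Lower bound = x̄ - t* · s/√n = 65.2 - 1.653 · 9.2/√188 = 64.09

We are 95% confident that μ ≥ 64.09.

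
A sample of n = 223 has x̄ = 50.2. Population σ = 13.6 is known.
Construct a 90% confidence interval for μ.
(48.70, 51.70)

z-interval (σ known):
z* = 1.645 for 90% confidence

Margin of error = z* · σ/√n = 1.645 · 13.6/√223 = 1.50

CI: (50.2 - 1.50, 50.2 + 1.50) = (48.70, 51.70)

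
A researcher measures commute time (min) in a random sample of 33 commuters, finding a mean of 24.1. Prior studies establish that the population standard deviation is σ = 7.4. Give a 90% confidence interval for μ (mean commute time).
(21.98, 26.22)

z-interval (σ known):
z* = 1.645 for 90% confidence

Margin of error = z* · σ/√n = 1.645 · 7.4/√33 = 2.12

CI: (24.1 - 2.12, 24.1 + 2.12) = (21.98, 26.22)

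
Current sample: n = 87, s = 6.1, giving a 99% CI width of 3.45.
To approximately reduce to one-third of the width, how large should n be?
n ≈ 783

CI width ∝ 1/√n
To reduce width by factor 3, need √n to grow by 3 → need 3² = 9 times as many samples.

Current: n = 87, width = 3.45
New: n = 783, width ≈ 1.13

Width reduced by factor of 3.45/1.13 = 3.05.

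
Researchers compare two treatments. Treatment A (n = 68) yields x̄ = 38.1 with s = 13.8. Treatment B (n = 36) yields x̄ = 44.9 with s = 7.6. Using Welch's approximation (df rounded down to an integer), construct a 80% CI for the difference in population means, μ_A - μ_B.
(-9.51, -4.09)

Difference: x̄₁ - x̄₂ = -6.80
SE = √(s₁²/n₁ + s₂²/n₂) = √(13.8²/68 + 7.6²/36) = 2.0988
df = 101.80 → 101 (Welch–Satterthwaite, rounded down)
t* = 1.290

CI: -6.80 ± 1.290 · 2.0988 = -6.80 ± 2.71 = (-9.51, -4.09)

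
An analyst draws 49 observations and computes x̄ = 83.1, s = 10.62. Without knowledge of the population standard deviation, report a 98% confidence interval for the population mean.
(79.45, 86.75)

t-interval (σ unknown):
df = n - 1 = 48
t* = 2.407 for 98% confidence

Margin of error = t* · s/√n = 2.407 · 10.62/√49 = 3.65

CI: (79.45, 86.75)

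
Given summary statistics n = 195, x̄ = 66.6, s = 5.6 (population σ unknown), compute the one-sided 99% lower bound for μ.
μ ≥ 65.66

Lower bound (one-sided):
t* = 2.346 (one-sided for 99%)
Lower bound = x̄ - t* · s/√n = 66.6 - 2.346 · 5.6/√195 = 65.66

We are 99% confident that μ ≥ 65.66.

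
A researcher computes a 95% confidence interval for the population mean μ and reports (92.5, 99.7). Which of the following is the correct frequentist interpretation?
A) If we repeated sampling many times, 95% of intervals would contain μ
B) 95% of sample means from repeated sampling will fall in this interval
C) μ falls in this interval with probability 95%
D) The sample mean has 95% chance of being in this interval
A

A) Correct — this is the frequentist long-run coverage interpretation.
B) Wrong — coverage applies to intervals containing μ, not to future x̄ values.
C) Wrong — μ is fixed; the randomness lives in the interval, not in μ.
D) Wrong — x̄ is observed and sits in the interval by construction.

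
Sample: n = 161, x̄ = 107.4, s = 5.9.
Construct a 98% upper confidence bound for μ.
μ ≤ 108.36

Upper bound (one-sided):
t* = 2.071 (one-sided for 98%)
Upper bound = x̄ + t* · s/√n = 107.4 + 2.071 · 5.9/√161 = 108.36

We are 98% confident that μ ≤ 108.36.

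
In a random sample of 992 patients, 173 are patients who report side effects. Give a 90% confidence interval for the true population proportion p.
(0.155, 0.194)

Proportion CI:
p̂ = 173/992 = 0.17440
SE = √(p̂(1-p̂)/n) = √(0.17440 · 0.82560 / 992) = 0.01205

z* = 1.645
Margin = z* · SE = 1.645 · 0.01205 = 0.0198

CI: 0.17440 ± 0.0198 = (0.155, 0.194)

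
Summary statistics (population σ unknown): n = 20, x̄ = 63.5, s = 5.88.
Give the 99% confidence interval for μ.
(59.74, 67.26)

t-interval (σ unknown):
df = n - 1 = 19
t* = 2.861 for 99% confidence

Margin of error = t* · s/√n = 2.861 · 5.88/√20 = 3.76

CI: (59.74, 67.26)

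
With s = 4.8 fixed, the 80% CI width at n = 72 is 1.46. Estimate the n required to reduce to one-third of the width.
n ≈ 648

CI width ∝ 1/√n
To reduce width by factor 3, need √n to grow by 3 → need 3² = 9 times as many samples.

Current: n = 72, width = 1.46
New: n = 648, width ≈ 0.48

Width reduced by factor of 1.46/0.48 = 3.04.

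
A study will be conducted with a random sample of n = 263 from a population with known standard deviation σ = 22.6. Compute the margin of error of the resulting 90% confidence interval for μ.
Margin of error = 2.29

Margin of error = z* · σ/√n
= 1.645 · 22.6/√263
= 1.645 · 22.6/16.2173
= 2.29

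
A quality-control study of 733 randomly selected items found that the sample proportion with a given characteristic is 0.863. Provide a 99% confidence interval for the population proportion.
(0.830, 0.896)

Proportion CI:
SE = √(p̂(1-p̂)/n) = √(0.863 · 0.137 / 733) = 0.01270

z* = 2.576
Margin = z* · SE = 2.576 · 0.01270 = 0.0327

CI: 0.863 ± 0.0327 = (0.830, 0.896)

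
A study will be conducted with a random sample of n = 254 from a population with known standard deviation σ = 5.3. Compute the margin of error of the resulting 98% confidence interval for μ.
Margin of error = 0.77

Margin of error = z* · σ/√n
= 2.326 · 5.3/√254
= 2.326 · 5.3/15.9374
= 0.77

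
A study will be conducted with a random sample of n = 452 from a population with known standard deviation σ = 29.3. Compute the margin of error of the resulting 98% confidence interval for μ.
Margin of error = 3.21

Margin of error = z* · σ/√n
= 2.326 · 29.3/√452
= 2.326 · 29.3/21.2603
= 3.21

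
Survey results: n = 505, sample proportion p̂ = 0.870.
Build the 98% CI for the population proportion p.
(0.835, 0.905)

Proportion CI:
SE = √(p̂(1-p̂)/n) = √(0.870 · 0.130 / 505) = 0.01497

z* = 2.326
Margin = z* · SE = 2.326 · 0.01497 = 0.0348

CI: 0.870 ± 0.0348 = (0.835, 0.905)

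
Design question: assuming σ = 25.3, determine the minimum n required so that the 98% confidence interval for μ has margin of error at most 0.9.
n ≥ 4276

For margin E ≤ 0.9:
n ≥ (z* · σ / E)²
n ≥ (2.326 · 25.3 / 0.9)²
n ≥ 4275.39

Minimum n = 4276 (rounding up)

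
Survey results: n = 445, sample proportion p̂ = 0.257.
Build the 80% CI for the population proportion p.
(0.230, 0.284)

Proportion CI:
SE = √(p̂(1-p̂)/n) = √(0.257 · 0.743 / 445) = 0.02071

z* = 1.282
Margin = z* · SE = 1.282 · 0.02071 = 0.0266

CI: 0.257 ± 0.0266 = (0.230, 0.284)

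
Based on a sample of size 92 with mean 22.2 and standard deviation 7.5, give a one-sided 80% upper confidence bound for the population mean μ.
μ ≤ 22.86

Upper bound (one-sided):
t* = 0.846 (one-sided for 80%)
Upper bound = x̄ + t* · s/√n = 22.2 + 0.846 · 7.5/√92 = 22.86

We are 80% confident that μ ≤ 22.86.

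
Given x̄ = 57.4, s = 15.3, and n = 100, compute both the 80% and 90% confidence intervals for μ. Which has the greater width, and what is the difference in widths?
90% CI is wider by 1.13

df = 99
80% CI: t* = 1.290, (55.43, 59.37), width = 2 · t* · s/√n = 3.95
90% CI: t* = 1.660, (54.86, 59.94), width = 2 · t* · s/√n = 5.08

The 90% CI is wider by 5.08 - 3.95 = 1.13.
Higher confidence requires a wider interval.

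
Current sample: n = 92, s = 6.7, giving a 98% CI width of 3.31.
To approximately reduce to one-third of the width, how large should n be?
n ≈ 828

CI width ∝ 1/√n
To reduce width by factor 3, need √n to grow by 3 → need 3² = 9 times as many samples.

Current: n = 92, width = 3.31
New: n = 828, width ≈ 1.09

Width reduced by factor of 3.31/1.09 = 3.04.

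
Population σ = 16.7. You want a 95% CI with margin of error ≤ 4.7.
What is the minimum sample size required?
n ≥ 49

For margin E ≤ 4.7:
n ≥ (z* · σ / E)²
n ≥ (1.960 · 16.7 / 4.7)²
n ≥ 48.50

Minimum n = 49 (rounding up)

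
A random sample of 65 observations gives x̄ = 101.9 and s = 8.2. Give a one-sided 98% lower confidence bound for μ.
μ ≥ 99.77

Lower bound (one-sided):
t* = 2.096 (one-sided for 98%)
Lower bound = x̄ - t* · s/√n = 101.9 - 2.096 · 8.2/√65 = 99.77

We are 98% confident that μ ≥ 99.77.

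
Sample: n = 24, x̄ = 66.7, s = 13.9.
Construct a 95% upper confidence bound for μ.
μ ≤ 71.56

Upper bound (one-sided):
t* = 1.714 (one-sided for 95%)
Upper bound = x̄ + t* · s/√n = 66.7 + 1.714 · 13.9/√24 = 71.56

We are 95% confident that μ ≤ 71.56.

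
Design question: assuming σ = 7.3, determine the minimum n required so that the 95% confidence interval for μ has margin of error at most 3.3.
n ≥ 19

For margin E ≤ 3.3:
n ≥ (z* · σ / E)²
n ≥ (1.960 · 7.3 / 3.3)²
n ≥ 18.80

Minimum n = 19 (rounding up)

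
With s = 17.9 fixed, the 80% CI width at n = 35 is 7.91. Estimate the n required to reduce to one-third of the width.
n ≈ 315

CI width ∝ 1/√n
To reduce width by factor 3, need √n to grow by 3 → need 3² = 9 times as many samples.

Current: n = 35, width = 7.91
New: n = 315, width ≈ 2.59

Width reduced by factor of 7.91/2.59 = 3.05.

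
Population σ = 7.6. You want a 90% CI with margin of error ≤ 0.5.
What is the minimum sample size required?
n ≥ 626

For margin E ≤ 0.5:
n ≥ (z* · σ / E)²
n ≥ (1.645 · 7.6 / 0.5)²
n ≥ 625.20

Minimum n = 626 (rounding up)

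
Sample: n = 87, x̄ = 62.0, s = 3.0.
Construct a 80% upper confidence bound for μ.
μ ≤ 62.27

Upper bound (one-sided):
t* = 0.846 (one-sided for 80%)
Upper bound = x̄ + t* · s/√n = 62.0 + 0.846 · 3.0/√87 = 62.27

We are 80% confident that μ ≤ 62.27.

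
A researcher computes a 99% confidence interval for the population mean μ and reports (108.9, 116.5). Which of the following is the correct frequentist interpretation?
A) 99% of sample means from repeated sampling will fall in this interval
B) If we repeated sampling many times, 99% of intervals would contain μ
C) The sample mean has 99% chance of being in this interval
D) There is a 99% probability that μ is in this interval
B

A) Wrong — coverage applies to intervals containing μ, not to future x̄ values.
B) Correct — this is the frequentist long-run coverage interpretation.
C) Wrong — x̄ is observed and sits in the interval by construction.
D) Wrong — μ is fixed; the randomness lives in the interval, not in μ.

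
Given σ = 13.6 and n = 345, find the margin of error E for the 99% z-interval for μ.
Margin of error = 1.89

Margin of error = z* · σ/√n
= 2.576 · 13.6/√345
= 2.576 · 13.6/18.5742
= 1.89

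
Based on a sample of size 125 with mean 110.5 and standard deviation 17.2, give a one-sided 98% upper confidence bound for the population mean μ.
μ ≤ 113.69

Upper bound (one-sided):
t* = 2.076 (one-sided for 98%)
Upper bound = x̄ + t* · s/√n = 110.5 + 2.076 · 17.2/√125 = 113.69

We are 98% confident that μ ≤ 113.69.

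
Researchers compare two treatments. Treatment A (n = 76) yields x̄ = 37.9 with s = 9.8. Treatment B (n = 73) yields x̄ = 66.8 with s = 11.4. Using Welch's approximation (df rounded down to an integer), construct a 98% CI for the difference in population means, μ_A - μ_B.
(-33.01, -24.79)

Difference: x̄₁ - x̄₂ = -28.90
SE = √(s₁²/n₁ + s₂²/n₂) = √(9.8²/76 + 11.4²/73) = 1.7447
df = 141.87 → 141 (Welch–Satterthwaite, rounded down)
t* = 2.353

CI: -28.90 ± 2.353 · 1.7447 = -28.90 ± 4.11 = (-33.01, -24.79)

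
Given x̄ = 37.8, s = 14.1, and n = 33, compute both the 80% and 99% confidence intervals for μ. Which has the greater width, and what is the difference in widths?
99% CI is wider by 7.01

df = 32
80% CI: t* = 1.309, (34.59, 41.01), width = 2 · t* · s/√n = 6.43
99% CI: t* = 2.738, (31.08, 44.52), width = 2 · t* · s/√n = 13.44

The 99% CI is wider by 13.44 - 6.43 = 7.01.
Higher confidence requires a wider interval.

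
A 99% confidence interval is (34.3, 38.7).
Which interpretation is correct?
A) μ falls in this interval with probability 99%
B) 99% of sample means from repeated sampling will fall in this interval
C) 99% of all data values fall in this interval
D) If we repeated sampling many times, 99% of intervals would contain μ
D

A) Wrong — μ is fixed; the randomness lives in the interval, not in μ.
B) Wrong — coverage applies to intervals containing μ, not to future x̄ values.
C) Wrong — a CI is about the parameter μ, not individual data values.
D) Correct — this is the frequentist long-run coverage interpretation.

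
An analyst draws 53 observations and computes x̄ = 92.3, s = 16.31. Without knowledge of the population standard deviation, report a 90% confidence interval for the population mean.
(88.55, 96.05)

t-interval (σ unknown):
df = n - 1 = 52
t* = 1.675 for 90% confidence

Margin of error = t* · s/√n = 1.675 · 16.31/√53 = 3.75

CI: (88.55, 96.05)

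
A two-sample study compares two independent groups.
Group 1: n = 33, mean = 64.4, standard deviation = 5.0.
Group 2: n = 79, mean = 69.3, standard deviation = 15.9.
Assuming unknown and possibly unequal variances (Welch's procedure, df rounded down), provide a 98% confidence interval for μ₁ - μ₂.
(-9.60, -0.20)

Difference: x̄₁ - x̄₂ = -4.90
SE = √(s₁²/n₁ + s₂²/n₂) = √(5.0²/33 + 15.9²/79) = 1.9894
df = 104.96 → 104 (Welch–Satterthwaite, rounded down)
t* = 2.363

CI: -4.90 ± 2.363 · 1.9894 = -4.90 ± 4.70 = (-9.60, -0.20)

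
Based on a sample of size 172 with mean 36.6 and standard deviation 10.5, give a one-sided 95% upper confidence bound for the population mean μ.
μ ≤ 37.92

Upper bound (one-sided):
t* = 1.654 (one-sided for 95%)
Upper bound = x̄ + t* · s/√n = 36.6 + 1.654 · 10.5/√172 = 37.92

We are 95% confident that μ ≤ 37.92.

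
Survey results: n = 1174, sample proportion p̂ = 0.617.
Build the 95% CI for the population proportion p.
(0.589, 0.645)

Proportion CI:
SE = √(p̂(1-p̂)/n) = √(0.617 · 0.383 / 1174) = 0.01419

z* = 1.960
Margin = z* · SE = 1.960 · 0.01419 = 0.0278

CI: 0.617 ± 0.0278 = (0.589, 0.645)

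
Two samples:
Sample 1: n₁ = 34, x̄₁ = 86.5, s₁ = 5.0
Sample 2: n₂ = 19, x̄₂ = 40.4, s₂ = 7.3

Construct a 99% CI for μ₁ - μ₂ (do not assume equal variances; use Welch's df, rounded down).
(40.89, 51.31)

Difference: x̄₁ - x̄₂ = 46.10
SE = √(s₁²/n₁ + s₂²/n₂) = √(5.0²/34 + 7.3²/19) = 1.8815
df = 27.64 → 27 (Welch–Satterthwaite, rounded down)
t* = 2.771

CI: 46.10 ± 2.771 · 1.8815 = 46.10 ± 5.21 = (40.89, 51.31)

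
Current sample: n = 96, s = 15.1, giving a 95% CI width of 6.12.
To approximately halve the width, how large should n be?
n ≈ 384

CI width ∝ 1/√n
To reduce width by factor 2, need √n to grow by 2 → need 2² = 4 times as many samples.

Current: n = 96, width = 6.12
New: n = 384, width ≈ 3.03

Width reduced by factor of 6.12/3.03 = 2.02.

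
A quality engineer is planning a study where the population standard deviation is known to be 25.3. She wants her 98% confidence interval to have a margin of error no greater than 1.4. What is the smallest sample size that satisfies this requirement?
n ≥ 1767

For margin E ≤ 1.4:
n ≥ (z* · σ / E)²
n ≥ (2.326 · 25.3 / 1.4)²
n ≥ 1766.87

Minimum n = 1767 (rounding up)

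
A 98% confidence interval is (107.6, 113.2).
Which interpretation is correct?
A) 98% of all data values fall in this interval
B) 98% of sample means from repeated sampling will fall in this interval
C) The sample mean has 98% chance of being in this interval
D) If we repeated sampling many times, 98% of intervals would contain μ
D

A) Wrong — a CI is about the parameter μ, not individual data values.
B) Wrong — coverage applies to intervals containing μ, not to future x̄ values.
C) Wrong — x̄ is observed and sits in the interval by construction.
D) Correct — this is the frequentist long-run coverage interpretation.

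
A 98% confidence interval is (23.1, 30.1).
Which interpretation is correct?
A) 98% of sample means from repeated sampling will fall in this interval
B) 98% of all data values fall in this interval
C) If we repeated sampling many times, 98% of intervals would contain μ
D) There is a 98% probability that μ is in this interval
C

A) Wrong — coverage applies to intervals containing μ, not to future x̄ values.
B) Wrong — a CI is about the parameter μ, not individual data values.
C) Correct — this is the frequentist long-run coverage interpretation.
D) Wrong — μ is fixed; the randomness lives in the interval, not in μ.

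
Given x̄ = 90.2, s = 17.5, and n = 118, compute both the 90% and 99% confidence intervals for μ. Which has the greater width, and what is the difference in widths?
99% CI is wider by 3.10

df = 117
90% CI: t* = 1.658, (87.53, 92.87), width = 2 · t* · s/√n = 5.34
99% CI: t* = 2.619, (85.98, 94.42), width = 2 · t* · s/√n = 8.44

The 99% CI is wider by 8.44 - 5.34 = 3.10.
Higher confidence requires a wider interval.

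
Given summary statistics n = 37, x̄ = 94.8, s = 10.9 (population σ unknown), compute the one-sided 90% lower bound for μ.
μ ≥ 92.46

Lower bound (one-sided):
t* = 1.306 (one-sided for 90%)
Lower bound = x̄ - t* · s/√n = 94.8 - 1.306 · 10.9/√37 = 92.46

We are 90% confident that μ ≥ 92.46.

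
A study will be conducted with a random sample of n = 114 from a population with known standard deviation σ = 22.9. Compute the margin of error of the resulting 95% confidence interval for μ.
Margin of error = 4.20

Margin of error = z* · σ/√n
= 1.960 · 22.9/√114
= 1.960 · 22.9/10.6771
= 4.20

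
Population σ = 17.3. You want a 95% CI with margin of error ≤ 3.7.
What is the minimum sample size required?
n ≥ 84

For margin E ≤ 3.7:
n ≥ (z* · σ / E)²
n ≥ (1.960 · 17.3 / 3.7)²
n ≥ 83.98

Minimum n = 84 (rounding up)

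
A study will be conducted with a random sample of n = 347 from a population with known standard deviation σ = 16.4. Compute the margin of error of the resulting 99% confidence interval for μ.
Margin of error = 2.27

Margin of error = z* · σ/√n
= 2.576 · 16.4/√347
= 2.576 · 16.4/18.6279
= 2.27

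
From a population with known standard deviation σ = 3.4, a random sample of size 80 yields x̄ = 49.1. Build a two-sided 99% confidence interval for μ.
(48.12, 50.08)

z-interval (σ known):
z* = 2.576 for 99% confidence

Margin of error = z* · σ/√n = 2.576 · 3.4/√80 = 0.98

CI: (49.1 - 0.98, 49.1 + 0.98) = (48.12, 50.08)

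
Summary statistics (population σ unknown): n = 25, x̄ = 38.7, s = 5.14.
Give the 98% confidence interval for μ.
(36.14, 41.26)

t-interval (σ unknown):
df = n - 1 = 24
t* = 2.492 for 98% confidence

Margin of error = t* · s/√n = 2.492 · 5.14/√25 = 2.56

CI: (36.14, 41.26)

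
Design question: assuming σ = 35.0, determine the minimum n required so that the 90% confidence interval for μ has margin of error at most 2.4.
n ≥ 576

For margin E ≤ 2.4:
n ≥ (z* · σ / E)²
n ≥ (1.645 · 35.0 / 2.4)²
n ≥ 575.50

Minimum n = 576 (rounding up)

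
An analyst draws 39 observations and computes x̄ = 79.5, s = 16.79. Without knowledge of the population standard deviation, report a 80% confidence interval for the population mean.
(75.99, 83.01)

t-interval (σ unknown):
df = n - 1 = 38
t* = 1.304 for 80% confidence

Margin of error = t* · s/√n = 1.304 · 16.79/√39 = 3.51

CI: (75.99, 83.01)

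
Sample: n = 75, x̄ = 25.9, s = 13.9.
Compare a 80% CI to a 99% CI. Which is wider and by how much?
99% CI is wider by 4.34

df = 74
80% CI: t* = 1.293, (23.82, 27.98), width = 2 · t* · s/√n = 4.15
99% CI: t* = 2.644, (21.66, 30.14), width = 2 · t* · s/√n = 8.49

The 99% CI is wider by 8.49 - 4.15 = 4.34.
Higher confidence requires a wider interval.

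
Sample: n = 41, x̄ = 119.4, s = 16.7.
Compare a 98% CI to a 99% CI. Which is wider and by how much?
99% CI is wider by 1.46

df = 40
98% CI: t* = 2.423, (113.08, 125.72), width = 2 · t* · s/√n = 12.64
99% CI: t* = 2.704, (112.35, 126.45), width = 2 · t* · s/√n = 14.10

The 99% CI is wider by 14.10 - 12.64 = 1.46.
Higher confidence requires a wider interval.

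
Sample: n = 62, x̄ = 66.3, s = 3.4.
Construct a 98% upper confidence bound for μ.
μ ≤ 67.21

Upper bound (one-sided):
t* = 2.099 (one-sided for 98%)
Upper bound = x̄ + t* · s/√n = 66.3 + 2.099 · 3.4/√62 = 67.21

We are 98% confident that μ ≤ 67.21.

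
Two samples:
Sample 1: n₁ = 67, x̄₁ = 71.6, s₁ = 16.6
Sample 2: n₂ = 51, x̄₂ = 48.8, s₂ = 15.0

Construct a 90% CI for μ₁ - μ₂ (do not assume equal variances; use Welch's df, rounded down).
(17.96, 27.64)

Difference: x̄₁ - x̄₂ = 22.80
SE = √(s₁²/n₁ + s₂²/n₂) = √(16.6²/67 + 15.0²/51) = 2.9197
df = 112.57 → 112 (Welch–Satterthwaite, rounded down)
t* = 1.659

CI: 22.80 ± 1.659 · 2.9197 = 22.80 ± 4.84 = (17.96, 27.64)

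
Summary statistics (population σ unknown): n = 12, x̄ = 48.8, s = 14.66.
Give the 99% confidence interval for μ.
(35.66, 61.94)

t-interval (σ unknown):
df = n - 1 = 11
t* = 3.106 for 99% confidence

Margin of error = t* · s/√n = 3.106 · 14.66/√12 = 13.14

CI: (35.66, 61.94)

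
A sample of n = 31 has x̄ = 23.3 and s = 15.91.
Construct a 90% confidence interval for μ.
(18.45, 28.15)

t-interval (σ unknown):
df = n - 1 = 30
t* = 1.697 for 90% confidence

Margin of error = t* · s/√n = 1.697 · 15.91/√31 = 4.85

CI: (18.45, 28.15)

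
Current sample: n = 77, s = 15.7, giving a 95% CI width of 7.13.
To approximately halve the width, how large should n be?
n ≈ 308

CI width ∝ 1/√n
To reduce width by factor 2, need √n to grow by 2 → need 2² = 4 times as many samples.

Current: n = 77, width = 7.13
New: n = 308, width ≈ 3.52

Width reduced by factor of 7.13/3.52 = 2.03.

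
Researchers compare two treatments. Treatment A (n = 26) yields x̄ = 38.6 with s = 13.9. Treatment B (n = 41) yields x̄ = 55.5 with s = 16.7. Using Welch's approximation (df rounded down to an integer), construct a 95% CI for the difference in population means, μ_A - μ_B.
(-24.45, -9.35)

Difference: x̄₁ - x̄₂ = -16.90
SE = √(s₁²/n₁ + s₂²/n₂) = √(13.9²/26 + 16.7²/41) = 3.7727
df = 60.19 → 60 (Welch–Satterthwaite, rounded down)
t* = 2.000

CI: -16.90 ± 2.000 · 3.7727 = -16.90 ± 7.55 = (-24.45, -9.35)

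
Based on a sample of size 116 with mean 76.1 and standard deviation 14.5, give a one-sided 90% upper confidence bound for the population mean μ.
μ ≤ 77.84

Upper bound (one-sided):
t* = 1.289 (one-sided for 90%)
Upper bound = x̄ + t* · s/√n = 76.1 + 1.289 · 14.5/√116 = 77.84

We are 90% confident that μ ≤ 77.84.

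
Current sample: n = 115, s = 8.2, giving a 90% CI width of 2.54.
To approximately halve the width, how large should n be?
n ≈ 460

CI width ∝ 1/√n
To reduce width by factor 2, need √n to grow by 2 → need 2² = 4 times as many samples.

Current: n = 115, width = 2.54
New: n = 460, width ≈ 1.26

Width reduced by factor of 2.54/1.26 = 2.02.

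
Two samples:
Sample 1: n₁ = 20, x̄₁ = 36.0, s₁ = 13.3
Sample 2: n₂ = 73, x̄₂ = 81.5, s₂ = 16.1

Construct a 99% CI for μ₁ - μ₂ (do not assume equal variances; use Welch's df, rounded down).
(-55.09, -35.91)

Difference: x̄₁ - x̄₂ = -45.50
SE = √(s₁²/n₁ + s₂²/n₂) = √(13.3²/20 + 16.1²/73) = 3.5207
df = 35.80 → 35 (Welch–Satterthwaite, rounded down)
t* = 2.724

CI: -45.50 ± 2.724 · 3.5207 = -45.50 ± 9.59 = (-55.09, -35.91)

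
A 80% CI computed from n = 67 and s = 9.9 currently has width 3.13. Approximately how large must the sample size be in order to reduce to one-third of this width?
n ≈ 603

CI width ∝ 1/√n
To reduce width by factor 3, need √n to grow by 3 → need 3² = 9 times as many samples.

Current: n = 67, width = 3.13
New: n = 603, width ≈ 1.03

Width reduced by factor of 3.13/1.03 = 3.04.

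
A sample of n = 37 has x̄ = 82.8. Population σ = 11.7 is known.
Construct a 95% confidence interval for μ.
(79.03, 86.57)

z-interval (σ known):
z* = 1.960 for 95% confidence

Margin of error = z* · σ/√n = 1.960 · 11.7/√37 = 3.77

CI: (82.8 - 3.77, 82.8 + 3.77) = (79.03, 86.57)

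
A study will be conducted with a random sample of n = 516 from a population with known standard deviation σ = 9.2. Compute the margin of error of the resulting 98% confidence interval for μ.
Margin of error = 0.94

Margin of error = z* · σ/√n
= 2.326 · 9.2/√516
= 2.326 · 9.2/22.7156
= 0.94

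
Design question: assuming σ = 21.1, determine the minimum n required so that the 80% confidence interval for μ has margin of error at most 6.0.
n ≥ 21

For margin E ≤ 6.0:
n ≥ (z* · σ / E)²
n ≥ (1.282 · 21.1 / 6.0)²
n ≥ 20.33

Minimum n = 21 (rounding up)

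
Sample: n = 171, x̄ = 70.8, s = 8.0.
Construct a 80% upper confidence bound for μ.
μ ≤ 71.32

Upper bound (one-sided):
t* = 0.844 (one-sided for 80%)
Upper bound = x̄ + t* · s/√n = 70.8 + 0.844 · 8.0/√171 = 71.32

We are 80% confident that μ ≤ 71.32.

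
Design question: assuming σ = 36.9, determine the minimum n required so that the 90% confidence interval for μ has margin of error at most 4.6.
n ≥ 175

For margin E ≤ 4.6:
n ≥ (z* · σ / E)²
n ≥ (1.645 · 36.9 / 4.6)²
n ≥ 174.13

Minimum n = 175 (rounding up)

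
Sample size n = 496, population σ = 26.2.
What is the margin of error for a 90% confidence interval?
Margin of error = 1.94

Margin of error = z* · σ/√n
= 1.645 · 26.2/√496
= 1.645 · 26.2/22.2711
= 1.94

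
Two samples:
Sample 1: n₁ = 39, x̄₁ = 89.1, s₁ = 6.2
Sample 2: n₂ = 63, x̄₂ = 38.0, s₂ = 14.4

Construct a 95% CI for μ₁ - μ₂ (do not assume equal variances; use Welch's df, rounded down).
(46.99, 55.21)

Difference: x̄₁ - x̄₂ = 51.10
SE = √(s₁²/n₁ + s₂²/n₂) = √(6.2²/39 + 14.4²/63) = 2.0681
df = 91.33 → 91 (Welch–Satterthwaite, rounded down)
t* = 1.986

CI: 51.10 ± 1.986 · 2.0681 = 51.10 ± 4.11 = (46.99, 55.21)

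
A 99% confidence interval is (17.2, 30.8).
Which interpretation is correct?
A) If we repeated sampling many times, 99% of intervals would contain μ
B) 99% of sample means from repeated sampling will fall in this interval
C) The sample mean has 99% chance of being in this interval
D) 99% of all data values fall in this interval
A

A) Correct — this is the frequentist long-run coverage interpretation.
B) Wrong — coverage applies to intervals containing μ, not to future x̄ values.
C) Wrong — x̄ is observed and sits in the interval by construction.
D) Wrong — a CI is about the parameter μ, not individual data values.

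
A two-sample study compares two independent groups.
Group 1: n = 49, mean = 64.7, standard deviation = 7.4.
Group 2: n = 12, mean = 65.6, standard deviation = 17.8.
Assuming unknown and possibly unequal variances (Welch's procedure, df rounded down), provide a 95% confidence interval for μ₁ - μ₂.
(-12.45, 10.65)

Difference: x̄₁ - x̄₂ = -0.90
SE = √(s₁²/n₁ + s₂²/n₂) = √(7.4²/49 + 17.8²/12) = 5.2460
df = 11.95 → 11 (Welch–Satterthwaite, rounded down)
t* = 2.201

CI: -0.90 ± 2.201 · 5.2460 = -0.90 ± 11.55 = (-12.45, 10.65)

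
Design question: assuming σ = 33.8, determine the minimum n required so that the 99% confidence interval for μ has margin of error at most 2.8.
n ≥ 967

For margin E ≤ 2.8:
n ≥ (z* · σ / E)²
n ≥ (2.576 · 33.8 / 2.8)²
n ≥ 966.96

Minimum n = 967 (rounding up)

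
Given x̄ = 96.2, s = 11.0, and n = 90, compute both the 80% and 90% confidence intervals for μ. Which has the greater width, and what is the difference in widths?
90% CI is wider by 0.86

df = 89
80% CI: t* = 1.291, (94.70, 97.70), width = 2 · t* · s/√n = 2.99
90% CI: t* = 1.662, (94.27, 98.13), width = 2 · t* · s/√n = 3.85

The 90% CI is wider by 3.85 - 2.99 = 0.86.
Higher confidence requires a wider interval.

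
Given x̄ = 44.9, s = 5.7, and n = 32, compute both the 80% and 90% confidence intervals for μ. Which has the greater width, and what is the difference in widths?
90% CI is wider by 0.78

df = 31
80% CI: t* = 1.309, (43.58, 46.22), width = 2 · t* · s/√n = 2.64
90% CI: t* = 1.696, (43.19, 46.61), width = 2 · t* · s/√n = 3.42

The 90% CI is wider by 3.42 - 2.64 = 0.78.
Higher confidence requires a wider interval.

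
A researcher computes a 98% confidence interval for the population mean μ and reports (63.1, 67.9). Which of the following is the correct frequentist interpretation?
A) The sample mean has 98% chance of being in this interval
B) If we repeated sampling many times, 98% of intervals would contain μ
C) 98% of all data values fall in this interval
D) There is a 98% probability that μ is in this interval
B

A) Wrong — x̄ is observed and sits in the interval by construction.
B) Correct — this is the frequentist long-run coverage interpretation.
C) Wrong — a CI is about the parameter μ, not individual data values.
D) Wrong — μ is fixed; the randomness lives in the interval, not in μ.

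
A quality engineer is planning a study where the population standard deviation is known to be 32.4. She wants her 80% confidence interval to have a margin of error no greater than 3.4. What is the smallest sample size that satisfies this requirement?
n ≥ 150

For margin E ≤ 3.4:
n ≥ (z* · σ / E)²
n ≥ (1.282 · 32.4 / 3.4)²
n ≥ 149.25

Minimum n = 150 (rounding up)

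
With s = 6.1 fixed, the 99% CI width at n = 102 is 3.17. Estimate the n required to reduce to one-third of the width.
n ≈ 918

CI width ∝ 1/√n
To reduce width by factor 3, need √n to grow by 3 → need 3² = 9 times as many samples.

Current: n = 102, width = 3.17
New: n = 918, width ≈ 1.04

Width reduced by factor of 3.17/1.04 = 3.05.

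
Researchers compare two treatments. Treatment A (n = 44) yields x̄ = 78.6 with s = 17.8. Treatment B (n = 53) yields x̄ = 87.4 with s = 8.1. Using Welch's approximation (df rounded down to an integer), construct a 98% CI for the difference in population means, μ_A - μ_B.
(-15.75, -1.85)

Difference: x̄₁ - x̄₂ = -8.80
SE = √(s₁²/n₁ + s₂²/n₂) = √(17.8²/44 + 8.1²/53) = 2.9050
df = 57.65 → 57 (Welch–Satterthwaite, rounded down)
t* = 2.394

CI: -8.80 ± 2.394 · 2.9050 = -8.80 ± 6.95 = (-15.75, -1.85)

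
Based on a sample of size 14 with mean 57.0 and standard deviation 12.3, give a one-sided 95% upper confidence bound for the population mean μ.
μ ≤ 62.82

Upper bound (one-sided):
t* = 1.771 (one-sided for 95%)
Upper bound = x̄ + t* · s/√n = 57.0 + 1.771 · 12.3/√14 = 62.82

We are 95% confident that μ ≤ 62.82.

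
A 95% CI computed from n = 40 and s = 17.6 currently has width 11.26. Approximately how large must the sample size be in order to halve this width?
n ≈ 160

CI width ∝ 1/√n
To reduce width by factor 2, need √n to grow by 2 → need 2² = 4 times as many samples.

Current: n = 40, width = 11.26
New: n = 160, width ≈ 5.50

Width reduced by factor of 11.26/5.50 = 2.05.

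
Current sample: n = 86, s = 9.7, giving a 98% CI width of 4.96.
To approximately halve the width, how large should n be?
n ≈ 344

CI width ∝ 1/√n
To reduce width by factor 2, need √n to grow by 2 → need 2² = 4 times as many samples.

Current: n = 86, width = 4.96
New: n = 344, width ≈ 2.44

Width reduced by factor of 4.96/2.44 = 2.03.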